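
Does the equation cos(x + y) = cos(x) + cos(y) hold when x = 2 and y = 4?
Fails

Substituting x = 2, y = 4:

LHS = cos(2 + 4) = cos(6) ≈ 0.9602
RHS = cos(2) + cos(4) ≈ -1.07

LHS ≠ RHS, so the equation does not hold at this point.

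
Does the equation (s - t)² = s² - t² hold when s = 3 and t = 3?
Holds

Substituting s = 3, t = 3:

LHS = (3 - 3)² = 0
RHS = 3² - 3² = 0

LHS = RHS, so the equation holds at this point.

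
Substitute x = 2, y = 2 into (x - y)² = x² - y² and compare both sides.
LHS = (2 - 2)² = 0
RHS = 2² - 2² = 0

LHS = RHS: the two sides agree.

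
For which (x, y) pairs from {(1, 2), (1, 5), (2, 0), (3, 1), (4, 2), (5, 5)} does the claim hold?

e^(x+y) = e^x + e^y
None

Testing each pair:
(1, 2): LHS = e^3 ≈ 20.09, RHS = e + e^2 ≈ 10.11 → fails
(1, 5): LHS = e^6 ≈ 403.4, RHS = e + e^5 ≈ 151.1 → fails
(2, 0): LHS = e^2 ≈ 7.389, RHS = 1 + e^2 ≈ 8.389 → fails
(3, 1): LHS = e^4 ≈ 54.6, RHS = e + e^3 ≈ 22.8 → fails
(4, 2): LHS = e^6 ≈ 403.4, RHS = e^2 + e^4 ≈ 61.99 → fails
(5, 5): LHS = e^10 ≈ 22026.5, RHS = 2·e^5 ≈ 296.8 → fails

No pair satisfies the claim.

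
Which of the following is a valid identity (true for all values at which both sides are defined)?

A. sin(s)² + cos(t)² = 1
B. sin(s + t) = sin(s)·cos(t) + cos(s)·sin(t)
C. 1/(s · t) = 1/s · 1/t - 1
A: fails at (2, 4) — LHS = cos(4)² + sin(2)² ≈ 1.254, RHS = 1.
B: holds — e.g. at (2, 2), both sides equal sin(4) ≈ -0.7568.
C: fails at (1, 2) — LHS = 1/2, RHS = -1/2.

Answer: B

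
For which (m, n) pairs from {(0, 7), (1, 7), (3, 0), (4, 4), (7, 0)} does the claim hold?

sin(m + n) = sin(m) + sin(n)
(0, 7), (3, 0), (7, 0)

Testing each pair:
(0, 7): LHS = sin(7) ≈ 0.657, RHS = sin(7) ≈ 0.657 → holds
(1, 7): LHS = sin(8) ≈ 0.9894, RHS = sin(7) + sin(1) ≈ 1.498 → fails
(3, 0): LHS = sin(3) ≈ 0.1411, RHS = sin(3) ≈ 0.1411 → holds
(4, 4): LHS = sin(8) ≈ 0.9894, RHS = 2·sin(4) ≈ -1.514 → fails
(7, 0): LHS = sin(7) ≈ 0.657, RHS = sin(7) ≈ 0.657 → holds

3 of 5 pairs satisfy the claim.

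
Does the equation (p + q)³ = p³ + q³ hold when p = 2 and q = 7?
Substituting p = 2, q = 7:

LHS = (2 + 7)³ = 729
RHS = 2³ + 7³ = 351

LHS ≠ RHS, so the equation does not hold at this point.

Answer: Fails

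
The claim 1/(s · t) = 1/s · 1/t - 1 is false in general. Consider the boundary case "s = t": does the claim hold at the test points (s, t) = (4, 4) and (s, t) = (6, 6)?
At (4, 4): LHS = 1/16 ≠ RHS = -15/16
At (6, 6): LHS = 1/36 ≠ RHS = -35/36

Answer: No, fails at both test points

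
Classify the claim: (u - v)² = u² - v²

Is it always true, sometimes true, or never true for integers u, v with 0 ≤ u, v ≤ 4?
It holds at (u, v) = (0, 0) (both sides equal 0), but fails at (u, v) = (4, 3) (LHS = 1, RHS = 7).

Answer: Sometimes true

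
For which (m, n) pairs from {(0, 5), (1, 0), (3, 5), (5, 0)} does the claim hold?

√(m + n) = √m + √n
(0, 5), (1, 0), (5, 0)

Testing each pair:
(0, 5): LHS = √(5) ≈ 2.236, RHS = √(5) ≈ 2.236 → holds
(1, 0): LHS = 1, RHS = 1 → holds
(3, 5): LHS = 2·√(2) ≈ 2.828, RHS = √(3) + √(5) ≈ 3.968 → fails
(5, 0): LHS = √(5) ≈ 2.236, RHS = √(5) ≈ 2.236 → holds

3 of 4 pairs satisfy the claim.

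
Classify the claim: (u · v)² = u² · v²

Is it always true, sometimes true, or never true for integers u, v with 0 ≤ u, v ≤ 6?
Always true

The identity holds for every pair in the range. For instance at (u, v) = (0, 2): both sides equal 0.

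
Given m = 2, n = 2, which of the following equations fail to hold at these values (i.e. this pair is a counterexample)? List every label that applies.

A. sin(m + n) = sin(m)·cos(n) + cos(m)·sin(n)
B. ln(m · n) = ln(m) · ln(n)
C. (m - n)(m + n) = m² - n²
Evaluating each claim at the given values:
A. LHS = sin(4) ≈ -0.7568, RHS = 2·sin(2)·cos(2) ≈ -0.7568 → holds here (LHS = RHS)
B. LHS = ln(4) ≈ 1.386, RHS = ln(2)² ≈ 0.4805 → fails here (LHS ≠ RHS)
C. LHS = 0, RHS = 0 → holds here (LHS = RHS)

Answer: B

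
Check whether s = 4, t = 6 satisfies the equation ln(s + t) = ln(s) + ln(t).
Fails

Substituting s = 4, t = 6:

LHS = ln(4 + 6) = ln(10) ≈ 2.303
RHS = ln(4) + ln(6) ≈ 3.178

LHS ≠ RHS, so the equation does not hold at this point.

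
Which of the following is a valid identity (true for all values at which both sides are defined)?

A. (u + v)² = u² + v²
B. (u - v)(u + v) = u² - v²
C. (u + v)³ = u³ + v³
B

A: fails at (6, 7) — LHS = 169, RHS = 85.
B: holds — e.g. at (2, 5), both sides equal -21.
C: fails at (4, 5) — LHS = 729, RHS = 189.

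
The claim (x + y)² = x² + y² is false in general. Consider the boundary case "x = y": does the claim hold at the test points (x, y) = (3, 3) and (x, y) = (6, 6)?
No, fails at both test points

At (3, 3): LHS = 36 ≠ RHS = 18
At (6, 6): LHS = 144 ≠ RHS = 72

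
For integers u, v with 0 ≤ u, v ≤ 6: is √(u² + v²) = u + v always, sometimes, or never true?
Sometimes true

It holds at (u, v) = (0, 5) (both sides equal 5), but fails at (u, v) = (6, 2) (LHS = 2·√(10) ≈ 6.325, RHS = 8).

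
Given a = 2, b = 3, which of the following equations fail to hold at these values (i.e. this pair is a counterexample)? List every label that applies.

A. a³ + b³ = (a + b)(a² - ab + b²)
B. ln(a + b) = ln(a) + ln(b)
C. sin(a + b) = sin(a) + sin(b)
B, C

Evaluating each claim at the given values:
A. LHS = 35, RHS = 35 → holds here (LHS = RHS)
B. LHS = ln(5) ≈ 1.609, RHS = ln(2) + ln(3) ≈ 1.792 → fails here (LHS ≠ RHS)
C. LHS = sin(5) ≈ -0.9589, RHS = sin(3) + sin(2) ≈ 1.05 → fails here (LHS ≠ RHS)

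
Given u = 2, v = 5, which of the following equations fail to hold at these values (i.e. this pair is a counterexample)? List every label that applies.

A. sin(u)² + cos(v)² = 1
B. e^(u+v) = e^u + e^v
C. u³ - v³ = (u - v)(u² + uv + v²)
Evaluating each claim at the given values:
A. LHS = cos(5)² + sin(2)² ≈ 0.9073, RHS = 1 → fails here (LHS ≠ RHS)
B. LHS = e^7 ≈ 1097, RHS = e^2 + e^5 ≈ 155.8 → fails here (LHS ≠ RHS)
C. LHS = -117, RHS = -117 → holds here (LHS = RHS)

Answer: A, B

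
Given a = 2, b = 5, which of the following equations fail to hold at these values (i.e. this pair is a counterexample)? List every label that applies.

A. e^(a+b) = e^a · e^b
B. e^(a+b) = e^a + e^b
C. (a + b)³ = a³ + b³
B, C

Evaluating each claim at the given values:
A. LHS = e^7 ≈ 1097, RHS = e^7 ≈ 1097 → holds here (LHS = RHS)
B. LHS = e^7 ≈ 1097, RHS = e^2 + e^5 ≈ 155.8 → fails here (LHS ≠ RHS)
C. LHS = 343, RHS = 133 → fails here (LHS ≠ RHS)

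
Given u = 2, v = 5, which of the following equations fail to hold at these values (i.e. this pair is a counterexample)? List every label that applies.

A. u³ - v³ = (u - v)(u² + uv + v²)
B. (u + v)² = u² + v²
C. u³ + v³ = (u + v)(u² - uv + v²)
Evaluating each claim at the given values:
A. LHS = -117, RHS = -117 → holds here (LHS = RHS)
B. LHS = 49, RHS = 29 → fails here (LHS ≠ RHS)
C. LHS = 133, RHS = 133 → holds here (LHS = RHS)

Answer: B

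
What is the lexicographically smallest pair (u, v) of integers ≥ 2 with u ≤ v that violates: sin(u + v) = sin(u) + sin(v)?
(u, v) = (2, 2)

Substituting (2, 2) into the claim:
LHS = sin(2 + 2) = sin(4) ≈ -0.7568
RHS = sin(2) + sin(2) = 2·sin(2) ≈ 1.819

Since LHS ≠ RHS, this pair disproves the claim, and no lexicographically smaller pair (u ≤ v, integers ≥ 2) does.

For instance (7, 7) is also a counterexample (LHS = sin(14) ≈ 0.9906, RHS = 2·sin(7) ≈ 1.314), but it's lexicographically larger.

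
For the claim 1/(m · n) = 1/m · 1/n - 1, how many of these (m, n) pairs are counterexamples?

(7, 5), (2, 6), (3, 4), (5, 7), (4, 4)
Testing each pair:
(7, 5): LHS = 1/35, RHS = -34/35 → counterexample
(2, 6): LHS = 1/12, RHS = -11/12 → counterexample
(3, 4): LHS = 1/12, RHS = -11/12 → counterexample
(5, 7): LHS = 1/35, RHS = -34/35 → counterexample
(4, 4): LHS = 1/16, RHS = -15/16 → counterexample

That makes 5 counterexamples.

Answer: 5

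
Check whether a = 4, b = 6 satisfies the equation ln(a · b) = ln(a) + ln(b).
Substituting a = 4, b = 6:

LHS = ln(4 · 6) = ln(24) ≈ 3.178
RHS = ln(4) + ln(6) ≈ 3.178

LHS = RHS, so the equation holds at this point.

Answer: Holds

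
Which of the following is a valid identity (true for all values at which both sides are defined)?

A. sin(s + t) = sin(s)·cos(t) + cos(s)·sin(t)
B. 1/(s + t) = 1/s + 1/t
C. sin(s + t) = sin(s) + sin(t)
A

A: holds — e.g. at (5, 8), both sides equal sin(13) ≈ 0.4202.
B: fails at (2, 2) — LHS = 1/4, RHS = 1.
C: fails at (1, 2) — LHS = sin(3) ≈ 0.1411, RHS = sin(1) + sin(2) ≈ 1.751.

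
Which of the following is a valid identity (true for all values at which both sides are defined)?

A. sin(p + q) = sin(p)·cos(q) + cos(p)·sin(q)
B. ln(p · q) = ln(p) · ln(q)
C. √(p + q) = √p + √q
A

A: holds — e.g. at (1, 3), both sides equal sin(4) ≈ -0.7568.
B: fails at (2, 4) — LHS = ln(8) ≈ 2.079, RHS = ln(2)·ln(4) ≈ 0.9609.
C: fails at (4, 6) — LHS = √(10) ≈ 3.162, RHS = 2 + √(6) ≈ 4.449.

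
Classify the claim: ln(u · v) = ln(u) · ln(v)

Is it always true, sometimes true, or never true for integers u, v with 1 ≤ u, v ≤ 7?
Sometimes true

It holds at (u, v) = (1, 1) (both sides equal 0), but fails at (u, v) = (5, 7) (LHS = ln(35) ≈ 3.555, RHS = ln(5)·ln(7) ≈ 3.132).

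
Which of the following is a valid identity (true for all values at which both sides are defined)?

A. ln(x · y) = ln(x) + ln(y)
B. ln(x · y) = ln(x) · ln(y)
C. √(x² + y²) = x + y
A: holds — e.g. at (1, 2), both sides equal ln(2) ≈ 0.6931.
B: fails at (3, 4) — LHS = ln(12) ≈ 2.485, RHS = ln(3)·ln(4) ≈ 1.523.
C: fails at (1, 2) — LHS = √(5) ≈ 2.236, RHS = 3.

Answer: A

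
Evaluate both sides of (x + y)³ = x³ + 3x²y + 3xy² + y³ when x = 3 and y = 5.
LHS = (3 + 5)³ = 512
RHS = 3³ + 3·3²·5 + 3·3·5² + 5³ = 512

LHS = RHS: the two sides agree.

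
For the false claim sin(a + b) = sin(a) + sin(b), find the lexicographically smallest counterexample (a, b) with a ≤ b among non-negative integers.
(a, b) = (1, 1)

At (0, 7): both sides equal sin(7) ≈ 0.657, so it holds there.

Substituting (1, 1) into the claim:
LHS = sin(1 + 1) = sin(2) ≈ 0.9093
RHS = sin(1) + sin(1) = 2·sin(1) ≈ 1.683

Since LHS ≠ RHS, this pair disproves the claim, and no lexicographically smaller pair (a ≤ b, non-negative integers) does.

For instance (1, 4) is also a counterexample (LHS = sin(5) ≈ -0.9589, RHS = sin(4) + sin(1) ≈ 0.08467), but it's lexicographically larger.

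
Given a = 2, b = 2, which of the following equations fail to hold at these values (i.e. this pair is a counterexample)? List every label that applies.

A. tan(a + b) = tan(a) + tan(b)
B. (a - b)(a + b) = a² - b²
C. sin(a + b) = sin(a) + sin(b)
Evaluating each claim at the given values:
A. LHS = tan(4) ≈ 1.158, RHS = 2·tan(2) ≈ -4.37 → fails here (LHS ≠ RHS)
B. LHS = 0, RHS = 0 → holds here (LHS = RHS)
C. LHS = sin(4) ≈ -0.7568, RHS = 2·sin(2) ≈ 1.819 → fails here (LHS ≠ RHS)

Answer: A, C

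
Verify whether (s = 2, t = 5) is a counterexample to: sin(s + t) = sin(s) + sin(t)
Yes

Substituting s = 2, t = 5:
LHS = sin(2 + 5) = sin(7) ≈ 0.657
RHS = sin(2) + sin(5) ≈ -0.04963

Since LHS ≠ RHS, this pair disproves the claim.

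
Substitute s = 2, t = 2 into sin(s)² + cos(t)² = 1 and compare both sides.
LHS = sin(2)² + cos(2)² = 1
RHS = 1

LHS = RHS: the two sides agree.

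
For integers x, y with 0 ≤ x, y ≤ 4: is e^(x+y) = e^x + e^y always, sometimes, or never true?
The claim fails for every pair in the range. For instance at (x, y) = (0, 4): LHS = e^4 ≈ 54.6, RHS = 1 + e^4 ≈ 55.6.

Answer: Never true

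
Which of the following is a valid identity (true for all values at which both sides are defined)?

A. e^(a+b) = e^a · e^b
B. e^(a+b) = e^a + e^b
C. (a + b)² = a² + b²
A

A: holds — e.g. at (5, 5), both sides equal e^10 ≈ 22026.5.
B: fails at (2, 7) — LHS = e^9 ≈ 8103, RHS = e^2 + e^7 ≈ 1104.
C: fails at (3, 7) — LHS = 100, RHS = 58.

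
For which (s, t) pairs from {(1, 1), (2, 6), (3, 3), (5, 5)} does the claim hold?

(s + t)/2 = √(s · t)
(1, 1), (3, 3), (5, 5)

Testing each pair:
(1, 1): LHS = 1, RHS = 1 → holds
(2, 6): LHS = 4, RHS = 2·√(3) ≈ 3.464 → fails
(3, 3): LHS = 3, RHS = 3 → holds
(5, 5): LHS = 5, RHS = 5 → holds

3 of 4 pairs satisfy the claim.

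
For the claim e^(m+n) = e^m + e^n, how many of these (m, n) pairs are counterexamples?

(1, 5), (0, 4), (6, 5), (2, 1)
Testing each pair:
(1, 5): LHS = e^6 ≈ 403.4, RHS = e + e^5 ≈ 151.1 → counterexample
(0, 4): LHS = e^4 ≈ 54.6, RHS = 1 + e^4 ≈ 55.6 → counterexample
(6, 5): LHS = e^11 ≈ 59874.1, RHS = e^5 + e^6 ≈ 551.8 → counterexample
(2, 1): LHS = e^3 ≈ 20.09, RHS = e + e^2 ≈ 10.11 → counterexample

That makes 4 counterexamples.

Answer: 4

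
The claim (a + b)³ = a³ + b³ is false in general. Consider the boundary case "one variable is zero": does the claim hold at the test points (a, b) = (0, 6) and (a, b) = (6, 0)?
Yes, holds at both test points

At (0, 6): LHS = 216, RHS = 216 → equal
At (6, 0): LHS = 216, RHS = 216 → equal

So the claim does hold at both of these boundary points, even though it is not an identity.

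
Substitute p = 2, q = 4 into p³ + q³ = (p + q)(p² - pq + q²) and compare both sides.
LHS = 2³ + 4³ = 72
RHS = (2 + 4)(2² - 2·4 + 4²) = 72

LHS = RHS: the two sides agree.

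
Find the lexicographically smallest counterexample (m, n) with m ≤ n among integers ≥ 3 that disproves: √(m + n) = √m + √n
(m, n) = (3, 3)

Substituting (3, 3) into the claim:
LHS = √(3 + 3) = √(6) ≈ 2.449
RHS = √3 + √3 = 2·√(3) ≈ 3.464

Since LHS ≠ RHS, this pair disproves the claim, and no lexicographically smaller pair (m ≤ n, integers ≥ 3) does.

For instance (5, 10) is also a counterexample (LHS = √(15) ≈ 3.873, RHS = √(5) + √(10) ≈ 5.398), but it's lexicographically larger.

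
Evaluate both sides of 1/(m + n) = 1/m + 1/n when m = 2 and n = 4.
LHS = 1/(2 + 4) = 1/6
RHS = 1/2 + 1/4 = 3/4

LHS ≠ RHS, so the equation does not hold here.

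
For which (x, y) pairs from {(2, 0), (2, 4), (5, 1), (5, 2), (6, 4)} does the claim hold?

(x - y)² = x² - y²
Testing each pair:
(2, 0): LHS = 4, RHS = 4 → holds
(2, 4): LHS = 4, RHS = -12 → fails
(5, 1): LHS = 16, RHS = 24 → fails
(5, 2): LHS = 9, RHS = 21 → fails
(6, 4): LHS = 4, RHS = 20 → fails

1 of 5 pairs satisfies the claim.

Answer: (2, 0)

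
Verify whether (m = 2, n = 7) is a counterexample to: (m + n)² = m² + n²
Yes

Substituting m = 2, n = 7:
LHS = (2 + 7)² = 81
RHS = 2² + 7² = 53

Since LHS ≠ RHS, this pair disproves the claim.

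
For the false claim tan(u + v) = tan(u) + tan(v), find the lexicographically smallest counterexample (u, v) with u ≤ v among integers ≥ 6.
(u, v) = (6, 6)

Substituting (6, 6) into the claim:
LHS = tan(6 + 6) = tan(12) ≈ -0.6359
RHS = tan(6) + tan(6) = 2·tan(6) ≈ -0.582

Since LHS ≠ RHS, this pair disproves the claim, and no lexicographically smaller pair (u ≤ v, integers ≥ 6) does.

For instance (9, 11) is also a counterexample (LHS = tan(20) ≈ 2.237, RHS = tan(11) + tan(9) ≈ -226.4), but it's lexicographically larger.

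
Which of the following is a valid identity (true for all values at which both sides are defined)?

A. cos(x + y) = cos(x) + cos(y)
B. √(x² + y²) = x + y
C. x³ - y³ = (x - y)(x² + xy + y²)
C

A: fails at (4, 6) — LHS = cos(10) ≈ -0.8391, RHS = cos(4) + cos(6) ≈ 0.3065.
B: fails at (5, 5) — LHS = 5·√(2) ≈ 7.071, RHS = 10.
C: holds — e.g. at (3, 4), both sides equal -37.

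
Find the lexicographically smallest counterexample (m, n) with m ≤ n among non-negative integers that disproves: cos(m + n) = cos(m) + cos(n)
Substituting (0, 0) into the claim:
LHS = cos(0 + 0) = 1
RHS = cos(0) + cos(0) = 2

Since LHS ≠ RHS, this pair disproves the claim, and no lexicographically smaller pair (m ≤ n, non-negative integers) does.

For instance (0, 3) is also a counterexample (LHS = cos(3) ≈ -0.99, RHS = cos(3) + 1 ≈ 0.01001), but it's lexicographically larger.

Answer: (m, n) = (0, 0)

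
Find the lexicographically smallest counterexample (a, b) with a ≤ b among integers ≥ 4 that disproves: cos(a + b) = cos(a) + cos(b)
(a, b) = (4, 4)

Substituting (4, 4) into the claim:
LHS = cos(4 + 4) = cos(8) ≈ -0.1455
RHS = cos(4) + cos(4) = 2·cos(4) ≈ -1.307

Since LHS ≠ RHS, this pair disproves the claim, and no lexicographically smaller pair (a ≤ b, integers ≥ 4) does.

For instance (11, 11) is also a counterexample (LHS = cos(22) ≈ -1, RHS = 2·cos(11) ≈ 0.008851), but it's lexicographically larger.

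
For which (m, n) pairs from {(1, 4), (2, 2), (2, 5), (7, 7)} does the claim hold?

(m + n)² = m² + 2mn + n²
All pairs

Testing each pair:
(1, 4): LHS = 25, RHS = 25 → holds
(2, 2): LHS = 16, RHS = 16 → holds
(2, 5): LHS = 49, RHS = 49 → holds
(7, 7): LHS = 196, RHS = 196 → holds

Every pair satisfies the claim.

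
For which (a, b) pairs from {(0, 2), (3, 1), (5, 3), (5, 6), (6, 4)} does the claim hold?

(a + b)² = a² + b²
(0, 2)

Testing each pair:
(0, 2): LHS = 4, RHS = 4 → holds
(3, 1): LHS = 16, RHS = 10 → fails
(5, 3): LHS = 64, RHS = 34 → fails
(5, 6): LHS = 121, RHS = 61 → fails
(6, 4): LHS = 100, RHS = 52 → fails

1 of 5 pairs satisfies the claim.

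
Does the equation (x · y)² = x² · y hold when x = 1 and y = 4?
Substituting x = 1, y = 4:

LHS = (1 · 4)² = 16
RHS = 1² · 4 = 4

LHS ≠ RHS, so the equation does not hold at this point.

Answer: Fails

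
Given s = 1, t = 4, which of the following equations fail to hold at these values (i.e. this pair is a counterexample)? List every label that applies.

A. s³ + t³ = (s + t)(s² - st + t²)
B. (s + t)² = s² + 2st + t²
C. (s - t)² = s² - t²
C

Evaluating each claim at the given values:
A. LHS = 65, RHS = 65 → holds here (LHS = RHS)
B. LHS = 25, RHS = 25 → holds here (LHS = RHS)
C. LHS = 9, RHS = -15 → fails here (LHS ≠ RHS)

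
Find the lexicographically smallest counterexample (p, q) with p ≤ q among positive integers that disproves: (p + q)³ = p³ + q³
Substituting (1, 1) into the claim:
LHS = (1 + 1)³ = 8
RHS = 1³ + 1³ = 2

Since LHS ≠ RHS, this pair disproves the claim, and no lexicographically smaller pair (p ≤ q, positive integers) does.

For instance (5, 6) is also a counterexample (LHS = 1331, RHS = 341), but it's lexicographically larger.

Answer: (p, q) = (1, 1)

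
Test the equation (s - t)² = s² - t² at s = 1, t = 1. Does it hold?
Holds

Substituting s = 1, t = 1:

LHS = (1 - 1)² = 0
RHS = 1² - 1² = 0

LHS = RHS, so the equation holds at this point.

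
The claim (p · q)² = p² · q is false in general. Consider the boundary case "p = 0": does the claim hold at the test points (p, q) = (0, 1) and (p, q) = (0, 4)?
Yes, holds at both test points

At (0, 1): LHS = 0, RHS = 0 → equal
At (0, 4): LHS = 0, RHS = 0 → equal

So the claim does hold at both of these boundary points, even though it is not an identity.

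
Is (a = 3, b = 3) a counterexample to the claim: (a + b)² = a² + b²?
Yes

Substituting a = 3, b = 3:
LHS = (3 + 3)² = 36
RHS = 3² + 3² = 18

Since LHS ≠ RHS, this pair disproves the claim.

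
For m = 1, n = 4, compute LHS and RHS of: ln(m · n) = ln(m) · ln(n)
LHS = ln(1 · 4) = ln(4) ≈ 1.386
RHS = ln(1) · ln(4) = 0

LHS ≠ RHS (they differ by about 1.386), so the equation does not hold here.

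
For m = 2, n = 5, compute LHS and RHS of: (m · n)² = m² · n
LHS = (2 · 5)² = 100
RHS = 2² · 5 = 20

LHS ≠ RHS, so the equation does not hold here.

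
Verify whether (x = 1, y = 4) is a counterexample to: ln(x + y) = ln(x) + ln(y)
Substituting x = 1, y = 4:
LHS = ln(1 + 4) = ln(5) ≈ 1.609
RHS = ln(1) + ln(4) = ln(4) ≈ 1.386

Since LHS ≠ RHS, this pair disproves the claim.

Answer: Yes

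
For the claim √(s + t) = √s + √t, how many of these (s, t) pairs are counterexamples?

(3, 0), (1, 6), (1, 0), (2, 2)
Testing each pair:
(3, 0): LHS = √(3) ≈ 1.732, RHS = √(3) ≈ 1.732 → satisfies claim
(1, 6): LHS = √(7) ≈ 2.646, RHS = 1 + √(6) ≈ 3.449 → counterexample
(1, 0): LHS = 1, RHS = 1 → satisfies claim
(2, 2): LHS = 2, RHS = 2·√(2) ≈ 2.828 → counterexample

That makes 2 counterexamples.

Answer: 2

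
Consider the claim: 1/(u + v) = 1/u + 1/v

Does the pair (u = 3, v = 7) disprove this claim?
Substituting u = 3, v = 7:
LHS = 1/(3 + 7) = 1/10
RHS = 1/3 + 1/7 = 10/21

Since LHS ≠ RHS, this pair disproves the claim.

Answer: Yes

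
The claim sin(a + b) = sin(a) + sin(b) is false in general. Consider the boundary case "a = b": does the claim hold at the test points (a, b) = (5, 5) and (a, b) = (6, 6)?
No, fails at both test points

At (5, 5): LHS = sin(10) ≈ -0.544 ≠ RHS = 2·sin(5) ≈ -1.918
At (6, 6): LHS = sin(12) ≈ -0.5366 ≠ RHS = 2·sin(6) ≈ -0.5588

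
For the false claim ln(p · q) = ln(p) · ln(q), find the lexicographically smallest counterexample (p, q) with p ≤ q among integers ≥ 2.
Substituting (2, 2) into the claim:
LHS = ln(2 · 2) = ln(4) ≈ 1.386
RHS = ln(2) · ln(2) = ln(2)² ≈ 0.4805

Since LHS ≠ RHS, this pair disproves the claim, and no lexicographically smaller pair (p ≤ q, integers ≥ 2) does.

For instance (2, 5) is also a counterexample (LHS = ln(10) ≈ 2.303, RHS = ln(2)·ln(5) ≈ 1.116), but it's lexicographically larger.

Answer: (p, q) = (2, 2)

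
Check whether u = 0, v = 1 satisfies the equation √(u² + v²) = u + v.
Holds

Substituting u = 0, v = 1:

LHS = √(0² + 1²) = 1
RHS = 0 + 1 = 1

LHS = RHS, so the equation holds at this point.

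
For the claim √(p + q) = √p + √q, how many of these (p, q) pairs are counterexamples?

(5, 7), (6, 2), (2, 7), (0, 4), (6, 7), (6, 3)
Testing each pair:
(5, 7): LHS = 2·√(3) ≈ 3.464, RHS = √(5) + √(7) ≈ 4.882 → counterexample
(6, 2): LHS = 2·√(2) ≈ 2.828, RHS = √(2) + √(6) ≈ 3.864 → counterexample
(2, 7): LHS = 3, RHS = √(2) + √(7) ≈ 4.06 → counterexample
(0, 4): LHS = 2, RHS = 2 → satisfies claim
(6, 7): LHS = √(13) ≈ 3.606, RHS = √(6) + √(7) ≈ 5.095 → counterexample
(6, 3): LHS = 3, RHS = √(3) + √(6) ≈ 4.182 → counterexample

That makes 5 counterexamples.

Answer: 5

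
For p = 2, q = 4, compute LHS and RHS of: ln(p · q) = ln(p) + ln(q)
LHS = ln(2 · 4) = ln(8) ≈ 2.079
RHS = ln(2) + ln(4) ≈ 2.079

LHS = RHS: the two sides agree.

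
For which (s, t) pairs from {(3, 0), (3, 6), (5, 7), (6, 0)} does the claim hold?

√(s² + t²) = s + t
Testing each pair:
(3, 0): LHS = 3, RHS = 3 → holds
(3, 6): LHS = 3·√(5) ≈ 6.708, RHS = 9 → fails
(5, 7): LHS = √(74) ≈ 8.602, RHS = 12 → fails
(6, 0): LHS = 6, RHS = 6 → holds

2 of 4 pairs satisfy the claim.

Answer: (3, 0), (6, 0)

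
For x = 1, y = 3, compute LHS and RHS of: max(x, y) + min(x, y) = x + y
LHS = max(1, 3) + min(1, 3) = 4
RHS = 1 + 3 = 4

LHS = RHS: the two sides agree.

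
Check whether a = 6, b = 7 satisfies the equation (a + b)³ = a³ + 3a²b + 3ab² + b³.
Substituting a = 6, b = 7:

LHS = (6 + 7)³ = 2197
RHS = 6³ + 3·6²·7 + 3·6·7² + 7³ = 2197

LHS = RHS, so the equation holds at this point.

Answer: Holds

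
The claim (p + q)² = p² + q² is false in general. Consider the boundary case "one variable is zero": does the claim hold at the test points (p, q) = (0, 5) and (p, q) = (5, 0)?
Yes, holds at both test points

At (0, 5): LHS = 25, RHS = 25 → equal
At (5, 0): LHS = 25, RHS = 25 → equal

So the claim does hold at both of these boundary points, even though it is not an identity.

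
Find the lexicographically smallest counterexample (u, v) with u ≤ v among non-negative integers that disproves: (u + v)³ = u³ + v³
At (0, 3): both sides equal 27, so it holds there.
At (0, 7): both sides equal 343, so it holds there.

Substituting (1, 1) into the claim:
LHS = (1 + 1)³ = 8
RHS = 1³ + 1³ = 2

Since LHS ≠ RHS, this pair disproves the claim, and no lexicographically smaller pair (u ≤ v, non-negative integers) does.

For instance (3, 4) is also a counterexample (LHS = 343, RHS = 91), but it's lexicographically larger.

Answer: (u, v) = (1, 1)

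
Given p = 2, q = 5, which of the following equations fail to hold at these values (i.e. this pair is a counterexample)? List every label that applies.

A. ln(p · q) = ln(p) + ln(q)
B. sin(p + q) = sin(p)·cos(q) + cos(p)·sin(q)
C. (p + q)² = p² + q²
Evaluating each claim at the given values:
A. LHS = ln(10) ≈ 2.303, RHS = ln(2) + ln(5) ≈ 2.303 → holds here (LHS = RHS)
B. LHS = sin(7) ≈ 0.657, RHS = sin(2)·cos(5) + sin(5)·cos(2) ≈ 0.657 → holds here (LHS = RHS)
C. LHS = 49, RHS = 29 → fails here (LHS ≠ RHS)

Answer: C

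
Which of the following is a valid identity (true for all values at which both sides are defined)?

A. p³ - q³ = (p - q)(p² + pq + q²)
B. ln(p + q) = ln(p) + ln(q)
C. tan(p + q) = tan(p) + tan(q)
A

A: holds — e.g. at (1, 3), both sides equal -26.
B: fails at (4, 5) — LHS = ln(9) ≈ 2.197, RHS = ln(4) + ln(5) ≈ 2.996.
C: fails at (2, 2) — LHS = tan(4) ≈ 1.158, RHS = 2·tan(2) ≈ -4.37.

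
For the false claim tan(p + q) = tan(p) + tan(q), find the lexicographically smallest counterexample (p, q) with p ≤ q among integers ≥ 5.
Substituting (5, 5) into the claim:
LHS = tan(5 + 5) = tan(10) ≈ 0.6484
RHS = tan(5) + tan(5) = 2·tan(5) ≈ -6.761

Since LHS ≠ RHS, this pair disproves the claim, and no lexicographically smaller pair (p ≤ q, integers ≥ 5) does.

For instance (12, 12) is also a counterexample (LHS = tan(24) ≈ -2.135, RHS = 2·tan(12) ≈ -1.272), but it's lexicographically larger.

Answer: (p, q) = (5, 5)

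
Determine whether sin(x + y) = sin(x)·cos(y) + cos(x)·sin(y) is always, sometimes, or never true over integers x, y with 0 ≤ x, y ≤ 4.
The identity holds for every pair in the range. For instance at (x, y) = (3, 2): both sides equal sin(5) ≈ -0.9589.

Answer: Always true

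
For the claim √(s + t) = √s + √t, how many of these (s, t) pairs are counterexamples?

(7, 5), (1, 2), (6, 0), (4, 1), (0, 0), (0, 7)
Testing each pair:
(7, 5): LHS = 2·√(3) ≈ 3.464, RHS = √(5) + √(7) ≈ 4.882 → counterexample
(1, 2): LHS = √(3) ≈ 1.732, RHS = 1 + √(2) ≈ 2.414 → counterexample
(6, 0): LHS = √(6) ≈ 2.449, RHS = √(6) ≈ 2.449 → satisfies claim
(4, 1): LHS = √(5) ≈ 2.236, RHS = 3 → counterexample
(0, 0): LHS = 0, RHS = 0 → satisfies claim
(0, 7): LHS = √(7) ≈ 2.646, RHS = √(7) ≈ 2.646 → satisfies claim

That makes 3 counterexamples.

Answer: 3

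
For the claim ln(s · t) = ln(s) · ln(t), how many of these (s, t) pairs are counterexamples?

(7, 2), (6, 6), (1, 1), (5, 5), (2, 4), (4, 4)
Testing each pair:
(7, 2): LHS = ln(14) ≈ 2.639, RHS = ln(2)·ln(7) ≈ 1.349 → counterexample
(6, 6): LHS = ln(36) ≈ 3.584, RHS = ln(6)² ≈ 3.21 → counterexample
(1, 1): LHS = 0, RHS = 0 → satisfies claim
(5, 5): LHS = ln(25) ≈ 3.219, RHS = ln(5)² ≈ 2.59 → counterexample
(2, 4): LHS = ln(8) ≈ 2.079, RHS = ln(2)·ln(4) ≈ 0.9609 → counterexample
(4, 4): LHS = ln(16) ≈ 2.773, RHS = ln(4)² ≈ 1.922 → counterexample

That makes 5 counterexamples.

Answer: 5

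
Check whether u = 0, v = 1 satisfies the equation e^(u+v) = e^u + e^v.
Substituting u = 0, v = 1:

LHS = e^(0+1) = e ≈ 2.718
RHS = e^0 + e^1 = 1 + e ≈ 3.718

LHS ≠ RHS, so the equation does not hold at this point.

Answer: Fails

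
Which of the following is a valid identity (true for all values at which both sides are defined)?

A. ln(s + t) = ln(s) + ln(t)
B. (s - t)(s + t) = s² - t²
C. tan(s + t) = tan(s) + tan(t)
B

A: fails at (3, 4) — LHS = ln(7) ≈ 1.946, RHS = ln(3) + ln(4) ≈ 2.485.
B: holds — e.g. at (2, 4), both sides equal -12.
C: fails at (2, 4) — LHS = tan(6) ≈ -0.291, RHS = tan(2) + tan(4) ≈ -1.027.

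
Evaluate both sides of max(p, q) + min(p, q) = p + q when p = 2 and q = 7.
LHS = max(2, 7) + min(2, 7) = 9
RHS = 2 + 7 = 9

LHS = RHS: the two sides agree.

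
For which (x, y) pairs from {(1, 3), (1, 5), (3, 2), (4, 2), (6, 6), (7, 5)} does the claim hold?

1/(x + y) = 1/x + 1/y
Testing each pair:
(1, 3): LHS = 1/4, RHS = 4/3 → fails
(1, 5): LHS = 1/6, RHS = 6/5 → fails
(3, 2): LHS = 1/5, RHS = 5/6 → fails
(4, 2): LHS = 1/6, RHS = 3/4 → fails
(6, 6): LHS = 1/12, RHS = 1/3 → fails
(7, 5): LHS = 1/12, RHS = 12/35 → fails

No pair satisfies the claim.

Answer: None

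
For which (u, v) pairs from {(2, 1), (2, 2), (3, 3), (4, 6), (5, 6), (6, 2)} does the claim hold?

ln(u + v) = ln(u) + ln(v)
Testing each pair:
(2, 1): LHS = ln(3) ≈ 1.099, RHS = ln(2) ≈ 0.6931 → fails
(2, 2): LHS = ln(4) ≈ 1.386, RHS = 2·ln(2) ≈ 1.386 → holds
(3, 3): LHS = ln(6) ≈ 1.792, RHS = 2·ln(3) ≈ 2.197 → fails
(4, 6): LHS = ln(10) ≈ 2.303, RHS = ln(4) + ln(6) ≈ 3.178 → fails
(5, 6): LHS = ln(11) ≈ 2.398, RHS = ln(5) + ln(6) ≈ 3.401 → fails
(6, 2): LHS = ln(8) ≈ 2.079, RHS = ln(2) + ln(6) ≈ 2.485 → fails

1 of 6 pairs satisfies the claim.

Answer: (2, 2)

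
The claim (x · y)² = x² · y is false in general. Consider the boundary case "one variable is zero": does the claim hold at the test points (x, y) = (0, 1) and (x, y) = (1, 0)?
At (0, 1): LHS = 0, RHS = 0 → equal
At (1, 0): LHS = 0, RHS = 0 → equal

So the claim does hold at both of these boundary points, even though it is not an identity.

Answer: Yes, holds at both test points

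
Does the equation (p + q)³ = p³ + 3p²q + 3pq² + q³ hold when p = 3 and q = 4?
Substituting p = 3, q = 4:

LHS = (3 + 4)³ = 343
RHS = 3³ + 3·3²·4 + 3·3·4² + 4³ = 343

LHS = RHS, so the equation holds at this point.

Answer: Holds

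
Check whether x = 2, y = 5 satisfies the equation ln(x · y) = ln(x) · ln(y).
Substituting x = 2, y = 5:

LHS = ln(2 · 5) = ln(10) ≈ 2.303
RHS = ln(2) · ln(5) ≈ 1.116

LHS ≠ RHS, so the equation does not hold at this point.

Answer: Fails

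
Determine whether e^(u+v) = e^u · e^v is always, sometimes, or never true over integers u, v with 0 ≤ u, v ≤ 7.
The identity holds for every pair in the range. For instance at (u, v) = (3, 3): both sides equal e^6 ≈ 403.4.

Answer: Always true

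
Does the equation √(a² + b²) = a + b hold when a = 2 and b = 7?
Fails

Substituting a = 2, b = 7:

LHS = √(2² + 7²) = √(53) ≈ 7.28
RHS = 2 + 7 = 9

LHS ≠ RHS, so the equation does not hold at this point.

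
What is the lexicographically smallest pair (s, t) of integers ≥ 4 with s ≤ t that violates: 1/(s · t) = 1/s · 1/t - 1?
(s, t) = (4, 4)

Substituting (4, 4) into the claim:
LHS = 1/(4 · 4) = 1/16
RHS = 1/4 · 1/4 - 1 = -15/16

Since LHS ≠ RHS, this pair disproves the claim, and no lexicographically smaller pair (s ≤ t, integers ≥ 4) does.

For instance (5, 9) is also a counterexample (LHS = 1/45, RHS = -44/45), but it's lexicographically larger.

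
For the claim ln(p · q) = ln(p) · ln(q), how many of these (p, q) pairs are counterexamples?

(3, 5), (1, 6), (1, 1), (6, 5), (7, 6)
4

Testing each pair:
(3, 5): LHS = ln(15) ≈ 2.708, RHS = ln(3)·ln(5) ≈ 1.768 → counterexample
(1, 6): LHS = ln(6) ≈ 1.792, RHS = 0 → counterexample
(1, 1): LHS = 0, RHS = 0 → satisfies claim
(6, 5): LHS = ln(30) ≈ 3.401, RHS = ln(5)·ln(6) ≈ 2.884 → counterexample
(7, 6): LHS = ln(42) ≈ 3.738, RHS = ln(6)·ln(7) ≈ 3.487 → counterexample

That makes 4 counterexamples.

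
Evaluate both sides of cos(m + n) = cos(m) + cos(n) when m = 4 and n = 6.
LHS = cos(4 + 6) = cos(10) ≈ -0.8391
RHS = cos(4) + cos(6) ≈ 0.3065

LHS ≠ RHS (they differ by about 1.146), so the equation does not hold here.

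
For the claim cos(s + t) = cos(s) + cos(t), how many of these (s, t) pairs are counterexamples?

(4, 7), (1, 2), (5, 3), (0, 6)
Testing each pair:
(4, 7): LHS = cos(11) ≈ 0.004426, RHS = cos(4) + cos(7) ≈ 0.1003 → counterexample
(1, 2): LHS = cos(3) ≈ -0.99, RHS = cos(2) + cos(1) ≈ 0.1242 → counterexample
(5, 3): LHS = cos(8) ≈ -0.1455, RHS = cos(3) + cos(5) ≈ -0.7063 → counterexample
(0, 6): LHS = cos(6) ≈ 0.9602, RHS = cos(6) + 1 ≈ 1.96 → counterexample

That makes 4 counterexamples.

Answer: 4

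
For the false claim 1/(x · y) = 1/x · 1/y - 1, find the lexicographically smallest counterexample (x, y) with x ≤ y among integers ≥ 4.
(x, y) = (4, 4)

Substituting (4, 4) into the claim:
LHS = 1/(4 · 4) = 1/16
RHS = 1/4 · 1/4 - 1 = -15/16

Since LHS ≠ RHS, this pair disproves the claim, and no lexicographically smaller pair (x ≤ y, integers ≥ 4) does.

For instance (5, 10) is also a counterexample (LHS = 1/50, RHS = -49/50), but it's lexicographically larger.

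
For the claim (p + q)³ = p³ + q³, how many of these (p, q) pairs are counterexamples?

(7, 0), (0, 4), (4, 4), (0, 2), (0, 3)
1

Testing each pair:
(7, 0): LHS = 343, RHS = 343 → satisfies claim
(0, 4): LHS = 64, RHS = 64 → satisfies claim
(4, 4): LHS = 512, RHS = 128 → counterexample
(0, 2): LHS = 8, RHS = 8 → satisfies claim
(0, 3): LHS = 27, RHS = 27 → satisfies claim

That makes 1 counterexample.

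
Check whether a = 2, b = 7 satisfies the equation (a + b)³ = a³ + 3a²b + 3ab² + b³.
Holds

Substituting a = 2, b = 7:

LHS = (2 + 7)³ = 729
RHS = 2³ + 3·2²·7 + 3·2·7² + 7³ = 729

LHS = RHS, so the equation holds at this point.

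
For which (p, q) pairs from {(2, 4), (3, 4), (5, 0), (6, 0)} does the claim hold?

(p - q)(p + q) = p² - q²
Testing each pair:
(2, 4): LHS = -12, RHS = -12 → holds
(3, 4): LHS = -7, RHS = -7 → holds
(5, 0): LHS = 25, RHS = 25 → holds
(6, 0): LHS = 36, RHS = 36 → holds

Every pair satisfies the claim.

Answer: All pairs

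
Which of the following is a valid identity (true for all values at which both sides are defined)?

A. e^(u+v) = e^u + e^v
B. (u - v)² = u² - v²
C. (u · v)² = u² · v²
A: fails at (2, 4) — LHS = e^6 ≈ 403.4, RHS = e^2 + e^4 ≈ 61.99.
B: fails at (5, 8) — LHS = 9, RHS = -39.
C: holds — e.g. at (4, 5), both sides equal 400.

Answer: C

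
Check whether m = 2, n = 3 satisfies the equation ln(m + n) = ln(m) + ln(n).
Substituting m = 2, n = 3:

LHS = ln(2 + 3) = ln(5) ≈ 1.609
RHS = ln(2) + ln(3) ≈ 1.792

LHS ≠ RHS, so the equation does not hold at this point.

Answer: Fails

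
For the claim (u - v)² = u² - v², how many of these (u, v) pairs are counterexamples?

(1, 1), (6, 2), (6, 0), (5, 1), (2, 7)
Testing each pair:
(1, 1): LHS = 0, RHS = 0 → satisfies claim
(6, 2): LHS = 16, RHS = 32 → counterexample
(6, 0): LHS = 36, RHS = 36 → satisfies claim
(5, 1): LHS = 16, RHS = 24 → counterexample
(2, 7): LHS = 25, RHS = -45 → counterexample

That makes 3 counterexamples.

Answer: 3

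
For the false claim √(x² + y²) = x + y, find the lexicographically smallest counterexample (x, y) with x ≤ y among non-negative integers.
Substituting (1, 1) into the claim:
LHS = √(1² + 1²) = √(2) ≈ 1.414
RHS = 1 + 1 = 2

Since LHS ≠ RHS, this pair disproves the claim, and no lexicographically smaller pair (x ≤ y, non-negative integers) does.

For instance (4, 6) is also a counterexample (LHS = 2·√(13) ≈ 7.211, RHS = 10), but it's lexicographically larger.

Answer: (x, y) = (1, 1)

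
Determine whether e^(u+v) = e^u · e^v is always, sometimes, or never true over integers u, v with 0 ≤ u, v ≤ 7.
The identity holds for every pair in the range. For instance at (u, v) = (1, 0): both sides equal e ≈ 2.718.

Answer: Always true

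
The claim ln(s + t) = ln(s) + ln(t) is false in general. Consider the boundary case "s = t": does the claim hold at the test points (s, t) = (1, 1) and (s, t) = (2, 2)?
Only at (2, 2)

At (1, 1): LHS = ln(2) ≈ 0.6931 ≠ RHS = 0
At (2, 2): LHS = ln(4) ≈ 1.386, RHS = 2·ln(2) ≈ 1.386 → equal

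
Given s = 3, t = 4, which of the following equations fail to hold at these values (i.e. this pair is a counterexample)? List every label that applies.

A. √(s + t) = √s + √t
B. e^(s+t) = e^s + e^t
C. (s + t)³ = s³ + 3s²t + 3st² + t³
A, B

Evaluating each claim at the given values:
A. LHS = √(7) ≈ 2.646, RHS = √(3) + 2 ≈ 3.732 → fails here (LHS ≠ RHS)
B. LHS = e^7 ≈ 1097, RHS = e^3 + e^4 ≈ 74.68 → fails here (LHS ≠ RHS)
C. LHS = 343, RHS = 343 → holds here (LHS = RHS)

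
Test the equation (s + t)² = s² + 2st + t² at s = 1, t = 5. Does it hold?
Substituting s = 1, t = 5:

LHS = (1 + 5)² = 36
RHS = 1² + 2·1·5 + 5² = 36

LHS = RHS, so the equation holds at this point.

Answer: Holds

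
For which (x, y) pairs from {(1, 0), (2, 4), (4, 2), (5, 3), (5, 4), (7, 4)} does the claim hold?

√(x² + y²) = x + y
(1, 0)

Testing each pair:
(1, 0): LHS = 1, RHS = 1 → holds
(2, 4): LHS = 2·√(5) ≈ 4.472, RHS = 6 → fails
(4, 2): LHS = 2·√(5) ≈ 4.472, RHS = 6 → fails
(5, 3): LHS = √(34) ≈ 5.831, RHS = 8 → fails
(5, 4): LHS = √(41) ≈ 6.403, RHS = 9 → fails
(7, 4): LHS = √(65) ≈ 8.062, RHS = 11 → fails

1 of 6 pairs satisfies the claim.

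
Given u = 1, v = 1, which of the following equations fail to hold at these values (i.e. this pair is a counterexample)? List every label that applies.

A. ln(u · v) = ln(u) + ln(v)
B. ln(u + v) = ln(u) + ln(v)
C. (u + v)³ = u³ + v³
B, C

Evaluating each claim at the given values:
A. LHS = 0, RHS = 0 → holds here (LHS = RHS)
B. LHS = ln(2) ≈ 0.6931, RHS = 0 → fails here (LHS ≠ RHS)
C. LHS = 8, RHS = 2 → fails here (LHS ≠ RHS)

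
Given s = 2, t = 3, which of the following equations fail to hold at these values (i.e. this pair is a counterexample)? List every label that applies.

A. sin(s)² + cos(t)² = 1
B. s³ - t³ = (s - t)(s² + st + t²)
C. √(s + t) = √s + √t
Evaluating each claim at the given values:
A. LHS = sin(2)² + cos(3)² ≈ 1.807, RHS = 1 → fails here (LHS ≠ RHS)
B. LHS = -19, RHS = -19 → holds here (LHS = RHS)
C. LHS = √(5) ≈ 2.236, RHS = √(2) + √(3) ≈ 3.146 → fails here (LHS ≠ RHS)

Answer: A, C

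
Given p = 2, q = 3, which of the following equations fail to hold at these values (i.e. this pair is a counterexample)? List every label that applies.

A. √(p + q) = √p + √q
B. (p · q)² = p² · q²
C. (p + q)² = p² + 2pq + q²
Evaluating each claim at the given values:
A. LHS = √(5) ≈ 2.236, RHS = √(2) + √(3) ≈ 3.146 → fails here (LHS ≠ RHS)
B. LHS = 36, RHS = 36 → holds here (LHS = RHS)
C. LHS = 25, RHS = 25 → holds here (LHS = RHS)

Answer: A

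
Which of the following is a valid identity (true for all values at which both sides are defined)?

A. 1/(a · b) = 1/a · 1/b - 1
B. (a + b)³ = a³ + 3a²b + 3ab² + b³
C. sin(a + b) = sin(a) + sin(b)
B

A: fails at (6, 7) — LHS = 1/42, RHS = -41/42.
B: holds — e.g. at (2, 7), both sides equal 729.
C: fails at (4, 4) — LHS = sin(8) ≈ 0.9894, RHS = 2·sin(4) ≈ -1.514.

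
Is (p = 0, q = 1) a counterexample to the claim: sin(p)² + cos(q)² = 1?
Substituting p = 0, q = 1:
LHS = sin(0)² + cos(1)² = cos(1)² ≈ 0.2919
RHS = 1

Since LHS ≠ RHS, this pair disproves the claim.

Answer: Yes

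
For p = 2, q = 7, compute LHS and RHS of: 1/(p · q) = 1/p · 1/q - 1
LHS = 1/(2 · 7) = 1/14
RHS = 1/2 · 1/7 - 1 = -13/14

LHS ≠ RHS, so the equation does not hold here.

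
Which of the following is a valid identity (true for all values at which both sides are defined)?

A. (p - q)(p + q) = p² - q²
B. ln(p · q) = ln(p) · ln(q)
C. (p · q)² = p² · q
A: holds — e.g. at (3, 3), both sides equal 0.
B: fails at (3, 3) — LHS = ln(9) ≈ 2.197, RHS = ln(3)² ≈ 1.207.
C: fails at (2, 3) — LHS = 36, RHS = 12.

Answer: A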